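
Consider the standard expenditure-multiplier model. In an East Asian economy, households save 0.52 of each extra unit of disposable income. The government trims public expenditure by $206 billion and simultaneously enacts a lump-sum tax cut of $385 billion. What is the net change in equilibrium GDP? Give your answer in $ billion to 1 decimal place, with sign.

−$40.8 billion

MPC = 1 − MPS = 1 − 0.52 = 0.48.
Expenditure multiplier = 1/(1 − MPC) = 1/(1 − 0.48) = 1/0.52 ≈ 1.923.
ΔG contributes k·ΔG = (−$206 billion) / 0.52 ≈ −$396.2 billion.
ΔT of −$385 billion changes first-round spending by −c·ΔT = +$184.8 billion, contributing k·(−c·ΔT) = (+$184.8 billion) / 0.52 ≈ +$355.4 billion.
Net ΔY = k(ΔG − c·ΔT) = (−$21.2 billion) / 0.52 ≈ −$40.8 billion.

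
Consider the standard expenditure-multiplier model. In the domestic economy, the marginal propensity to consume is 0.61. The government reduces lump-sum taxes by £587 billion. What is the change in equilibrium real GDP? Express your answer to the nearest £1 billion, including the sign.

A lump-sum tax change of −£587 billion shifts disposable income by +£587 billion; first-round consumption changes by −c × ΔT = −0.61 × (−£587 billion) = +£358.07 billion.
Expenditure multiplier = 1/(1 − MPC) = 1/(1 − 0.61) = 1/0.39 ≈ 2.564.
The tax multiplier is −c × k ≈ −1.564, so ΔY = k × (−c·ΔT) = (+£358.07 billion) / 0.39 ≈ +£918 billion.

+£918 billion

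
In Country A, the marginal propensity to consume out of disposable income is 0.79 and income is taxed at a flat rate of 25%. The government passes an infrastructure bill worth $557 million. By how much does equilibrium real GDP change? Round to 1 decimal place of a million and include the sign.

+$1,366.9 million

Government-spending multiplier = 1/(1 − c(1−t)) = 1/(1 − 0.79×0.75) = 1/0.4075 ≈ 2.454.
ΔY = k × ΔG = (+$557 million) / 0.4075 ≈ +$1,366.9 million.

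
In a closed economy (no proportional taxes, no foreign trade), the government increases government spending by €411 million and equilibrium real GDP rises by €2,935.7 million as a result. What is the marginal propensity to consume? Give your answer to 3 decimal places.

0.860

Implied spending multiplier k = ΔY/ΔG = 2,935.7/411 ≈ 7.1428.
Since k = 1/(1 − MPC), MPC = 1 − 1/k = 1 − ΔG/ΔY = 1 − 411/2,935.7 ≈ 0.860.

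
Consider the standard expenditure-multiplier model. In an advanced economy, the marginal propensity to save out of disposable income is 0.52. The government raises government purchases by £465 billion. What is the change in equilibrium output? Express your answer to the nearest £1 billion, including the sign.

MPC = 1 − MPS = 1 − 0.52 = 0.48.
Government-spending multiplier = 1/(1 − MPC) = 1/(1 − 0.48) = 1/0.52 ≈ 1.923.
ΔY = k × ΔG = (+£465 billion) / 0.52 ≈ +£894 billion.

+£894 billion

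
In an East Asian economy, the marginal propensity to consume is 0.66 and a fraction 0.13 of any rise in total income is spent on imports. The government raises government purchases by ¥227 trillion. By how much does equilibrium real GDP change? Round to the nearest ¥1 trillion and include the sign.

+¥483 trillion

Government-spending multiplier = 1/(1 − c + m) = 1/(1 − 0.66 + 0.13) = 1/0.47 ≈ 2.128.
ΔY = k × ΔG = (+¥227 trillion) / 0.47 ≈ +¥483 trillion.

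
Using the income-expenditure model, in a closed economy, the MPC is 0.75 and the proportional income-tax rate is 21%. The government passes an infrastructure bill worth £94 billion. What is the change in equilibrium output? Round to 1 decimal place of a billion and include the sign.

Expenditure multiplier = 1/(1 − c(1−t)) = 1/(1 − 0.75×0.79) = 1/0.4075 ≈ 2.454.
ΔY = k × ΔG = (+£94 billion) / 0.4075 ≈ +£230.7 billion.

+£230.7 billion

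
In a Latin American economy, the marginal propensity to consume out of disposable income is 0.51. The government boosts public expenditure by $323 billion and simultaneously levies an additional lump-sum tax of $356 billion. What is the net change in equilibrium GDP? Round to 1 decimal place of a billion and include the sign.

+$288.7 billion

Expenditure multiplier = 1/(1 − MPC) = 1/(1 − 0.51) = 1/0.49 ≈ 2.041.
ΔG contributes k·ΔG = (+$323 billion) / 0.49 ≈ +$659.2 billion.
ΔT of +$356 billion changes first-round spending by −c·ΔT = −$181.56 billion, contributing k·(−c·ΔT) = (−$181.56 billion) / 0.49 ≈ −$370.5 billion.
Net ΔY = k(ΔG − c·ΔT) = (+$141.44 billion) / 0.49 ≈ +$288.7 billion.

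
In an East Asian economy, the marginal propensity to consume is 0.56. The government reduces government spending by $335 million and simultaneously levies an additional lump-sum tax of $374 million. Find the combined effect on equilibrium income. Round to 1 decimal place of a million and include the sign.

Expenditure multiplier = 1/(1 − MPC) = 1/(1 − 0.56) = 1/0.44 ≈ 2.273.
ΔG contributes k·ΔG = (−$335 million) / 0.44 ≈ −$761.4 million.
ΔT of +$374 million changes first-round spending by −c·ΔT = −$209.44 million, contributing k·(−c·ΔT) = (−$209.44 million) / 0.44 = −$476 million.
Net ΔY = k(ΔG − c·ΔT) = (−$544.44 million) / 0.44 ≈ −$1,237.4 million.

−$1,237.4 million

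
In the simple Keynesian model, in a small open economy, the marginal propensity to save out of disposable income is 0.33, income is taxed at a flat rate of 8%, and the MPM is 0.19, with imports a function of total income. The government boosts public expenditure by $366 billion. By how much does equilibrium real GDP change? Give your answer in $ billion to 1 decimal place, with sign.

+$638.1 billion

MPC = 1 − MPS = 1 − 0.33 = 0.67.
Expenditure multiplier = 1/(1 − c(1−t) + m) = 1/(1 − 0.67×0.92 + 0.19) = 1/0.5736 ≈ 1.743.
ΔY = k × ΔG = (+$366 billion) / 0.5736 ≈ +$638.1 billion.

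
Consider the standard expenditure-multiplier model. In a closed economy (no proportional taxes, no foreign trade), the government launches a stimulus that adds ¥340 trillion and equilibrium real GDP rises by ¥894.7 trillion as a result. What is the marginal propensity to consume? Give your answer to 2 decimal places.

0.62

Implied spending multiplier k = ΔY/ΔG = 894.7/340 ≈ 2.6315.
Since k = 1/(1 − MPC), MPC = 1 − 1/k = 1 − ΔG/ΔY = 1 − 340/894.7 ≈ 0.62.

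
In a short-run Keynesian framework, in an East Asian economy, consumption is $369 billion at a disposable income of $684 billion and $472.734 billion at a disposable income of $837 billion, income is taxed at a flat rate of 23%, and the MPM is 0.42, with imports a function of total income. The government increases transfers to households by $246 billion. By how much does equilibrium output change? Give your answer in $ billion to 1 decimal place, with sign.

MPC = ΔC/ΔYd = (472.734 − 369)/(837 − 684) = 103.734/153 = 0.678.
The transfer change shifts disposable income by +$246 billion, so first-round consumption changes by c·ΔTR = 0.678 × (+$246 billion) = +$166.788 billion.
Expenditure multiplier = 1/(1 − c(1−t) + m) = 1/(1 − 0.678×0.77 + 0.42) = 1/0.89794 ≈ 1.114.
The transfer multiplier is c × k ≈ 0.755, so ΔY = k × (c·ΔTR) = (+$166.788 billion) / 0.89794 ≈ +$185.7 billion.

+$185.7 billion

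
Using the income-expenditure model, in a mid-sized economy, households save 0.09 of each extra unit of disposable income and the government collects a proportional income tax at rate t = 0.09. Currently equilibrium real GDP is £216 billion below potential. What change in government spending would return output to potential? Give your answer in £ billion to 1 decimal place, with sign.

MPC = 1 − MPS = 1 − 0.09 = 0.91.
Spending multiplier = 1/(1 − c(1−t)) = 1/(1 − 0.91×0.91) = 1/0.1719 ≈ 5.817.
Need ΔY = +£216 billion, so ΔG = ΔY/k = (+£216 billion) × 0.1719 ≈ +£37.1 billion.
The government should increase government spending by £37.1 billion.

+£37.1 billion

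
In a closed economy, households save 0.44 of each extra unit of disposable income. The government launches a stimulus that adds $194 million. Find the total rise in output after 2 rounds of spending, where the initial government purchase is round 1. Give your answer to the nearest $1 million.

MPC = 1 − MPS = 1 − 0.44 = 0.56.
Round 1 adds ΔG = $194 million; each later round is MPC = 0.56 times the previous.
After 2 rounds: 194 + 108.64 = ΔG·(1 − c^2)/(1 − c) = 194 × (1 − 0.3136)/0.44 ≈ $303 million.

$303 million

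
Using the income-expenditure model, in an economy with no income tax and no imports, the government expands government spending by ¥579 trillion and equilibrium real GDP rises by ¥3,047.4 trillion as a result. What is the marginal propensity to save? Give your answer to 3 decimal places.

Implied spending multiplier k = ΔY/ΔG = 3,047.4/579 ≈ 5.2632.
Since k = 1/(1 − MPC), MPC = 1 − 1/k = 1 − ΔG/ΔY = 1 − 579/3,047.4 ≈ 0.810.
MPS = 1 − MPC = 0.190.

0.190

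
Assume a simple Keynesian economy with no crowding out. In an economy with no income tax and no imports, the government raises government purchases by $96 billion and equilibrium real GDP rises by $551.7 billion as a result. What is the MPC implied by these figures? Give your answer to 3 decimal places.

0.826

Implied spending multiplier k = ΔY/ΔG = 551.7/96 ≈ 5.7469.
Since k = 1/(1 − MPC), MPC = 1 − 1/k = 1 − ΔG/ΔY = 1 − 96/551.7 ≈ 0.826.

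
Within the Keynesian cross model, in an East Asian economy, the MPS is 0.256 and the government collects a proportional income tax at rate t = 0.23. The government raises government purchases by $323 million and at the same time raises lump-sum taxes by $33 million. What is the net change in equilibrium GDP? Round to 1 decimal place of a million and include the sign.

+$698.7 million

MPC = 1 − MPS = 1 − 0.256 = 0.744.
Expenditure multiplier = 1/(1 − c(1−t)) = 1/(1 − 0.744×0.77) = 1/0.42712 ≈ 2.341.
ΔG contributes k·ΔG = (+$323 million) / 0.42712 ≈ +$756.2 million.
ΔT of +$33 million changes first-round spending by −c·ΔT = −$24.552 million, contributing k·(−c·ΔT) = (−$24.552 million) / 0.42712 ≈ −$57.5 million.
Net ΔY = k(ΔG − c·ΔT) = (+$298.448 million) / 0.42712 ≈ +$698.7 million.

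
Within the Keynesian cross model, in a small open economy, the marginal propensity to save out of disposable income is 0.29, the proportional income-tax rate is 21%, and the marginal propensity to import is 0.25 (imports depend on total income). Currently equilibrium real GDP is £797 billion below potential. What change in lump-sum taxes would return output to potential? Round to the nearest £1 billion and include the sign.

−£774 billion

MPC = 1 − MPS = 1 − 0.29 = 0.71.
Spending multiplier = 1/(1 − c(1−t) + m) = 1/(1 − 0.71×0.79 + 0.25) = 1/0.6891 ≈ 1.451.
Tax multiplier = −c·k = −0.71/0.6891 ≈ −1.03. Need ΔY = +£797 billion, so ΔT = ΔY/(−c·k) = −(+£797 billion) × 0.6891 / 0.71 ≈ −£774 billion.
The government should cut lump-sum taxes by £774 billion.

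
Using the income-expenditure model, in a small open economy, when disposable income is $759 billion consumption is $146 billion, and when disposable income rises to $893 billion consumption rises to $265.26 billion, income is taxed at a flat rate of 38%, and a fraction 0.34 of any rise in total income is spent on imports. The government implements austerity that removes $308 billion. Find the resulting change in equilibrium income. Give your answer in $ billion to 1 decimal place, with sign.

MPC = ΔC/ΔYd = (265.26 − 146)/(893 − 759) = 119.26/134 = 0.89.
Government-spending multiplier = 1/(1 − c(1−t) + m) = 1/(1 − 0.89×0.62 + 0.34) = 1/0.7882 ≈ 1.269.
ΔY = k × ΔG = (−$308 billion) / 0.7882 ≈ −$390.8 billion.

−$390.8 billion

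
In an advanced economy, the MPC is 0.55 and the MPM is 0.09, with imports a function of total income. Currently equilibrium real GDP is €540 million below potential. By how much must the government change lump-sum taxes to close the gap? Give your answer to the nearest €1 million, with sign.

−€530 million

Spending multiplier = 1/(1 − c + m) = 1/(1 − 0.55 + 0.09) = 1/0.54 ≈ 1.852.
Tax multiplier = −c·k = −0.55/0.54 ≈ −1.019. Need ΔY = +€540 million, so ΔT = ΔY/(−c·k) = −(+€540 million) × 0.54 / 0.55 ≈ −€530 million.
The government should cut lump-sum taxes by €530 million.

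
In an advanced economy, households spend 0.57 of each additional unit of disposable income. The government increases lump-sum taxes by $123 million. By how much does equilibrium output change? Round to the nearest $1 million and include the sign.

A lump-sum tax change of +$123 million shifts disposable income by −$123 million; first-round consumption changes by −c × ΔT = −0.57 × (+$123 million) = −$70.11 million.
Expenditure multiplier = 1/(1 − MPC) = 1/(1 − 0.57) = 1/0.43 ≈ 2.326.
The tax multiplier is −c × k ≈ −1.326, so ΔY = k × (−c·ΔT) = (−$70.11 million) / 0.43 ≈ −$163 million.

−$163 million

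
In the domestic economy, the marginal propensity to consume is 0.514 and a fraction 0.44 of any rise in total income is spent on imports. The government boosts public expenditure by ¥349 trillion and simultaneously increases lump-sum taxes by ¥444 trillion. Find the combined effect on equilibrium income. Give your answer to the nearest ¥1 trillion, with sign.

+¥130 trillion

Expenditure multiplier = 1/(1 − c + m) = 1/(1 − 0.514 + 0.44) = 1/0.926 ≈ 1.08.
ΔG contributes k·ΔG = (+¥349 trillion) / 0.926 ≈ +¥376.9 trillion.
ΔT of +¥444 trillion changes first-round spending by −c·ΔT = −¥228.216 trillion, contributing k·(−c·ΔT) = (−¥228.216 trillion) / 0.926 ≈ −¥246.5 trillion.
Net ΔY = k(ΔG − c·ΔT) = (+¥120.784 trillion) / 0.926 ≈ +¥130 trillion.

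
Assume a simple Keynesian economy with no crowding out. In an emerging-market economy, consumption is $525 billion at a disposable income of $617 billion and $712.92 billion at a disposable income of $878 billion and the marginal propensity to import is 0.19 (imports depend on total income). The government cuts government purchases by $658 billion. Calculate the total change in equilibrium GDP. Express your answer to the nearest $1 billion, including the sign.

−$1,400 billion

MPC = ΔC/ΔYd = (712.92 − 525)/(878 − 617) = 187.92/261 = 0.72.
Government-spending multiplier = 1/(1 − c + m) = 1/(1 − 0.72 + 0.19) = 1/0.47 ≈ 2.128.
ΔY = k × ΔG = (−$658 billion) / 0.47 = −$1,400 billion.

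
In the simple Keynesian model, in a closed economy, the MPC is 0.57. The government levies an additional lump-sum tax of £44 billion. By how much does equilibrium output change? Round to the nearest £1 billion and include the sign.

−£58 billion

A lump-sum tax change of +£44 billion shifts disposable income by −£44 billion; first-round consumption changes by −c × ΔT = −0.57 × (+£44 billion) = −£25.08 billion.
Expenditure multiplier = 1/(1 − MPC) = 1/(1 − 0.57) = 1/0.43 ≈ 2.326.
The tax multiplier is −c × k ≈ −1.326, so ΔY = k × (−c·ΔT) = (−£25.08 billion) / 0.43 ≈ −£58 billion.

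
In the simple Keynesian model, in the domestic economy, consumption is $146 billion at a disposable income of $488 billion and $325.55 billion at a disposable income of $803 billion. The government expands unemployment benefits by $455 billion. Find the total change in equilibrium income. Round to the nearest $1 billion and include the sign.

+$603 billion

MPC = ΔC/ΔYd = (325.55 − 146)/(803 − 488) = 179.55/315 = 0.57.
The transfer change shifts disposable income by +$455 billion, so first-round consumption changes by c·ΔTR = 0.57 × (+$455 billion) = +$259.35 billion.
Expenditure multiplier = 1/(1 − MPC) = 1/(1 − 0.57) = 1/0.43 ≈ 2.326.
The transfer multiplier is c × k ≈ 1.326, so ΔY = k × (c·ΔTR) = (+$259.35 billion) / 0.43 ≈ +$603 billion.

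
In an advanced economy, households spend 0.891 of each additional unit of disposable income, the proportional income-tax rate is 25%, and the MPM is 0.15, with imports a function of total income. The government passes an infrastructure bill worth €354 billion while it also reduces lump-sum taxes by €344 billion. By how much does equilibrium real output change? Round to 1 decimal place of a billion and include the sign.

Expenditure multiplier = 1/(1 − c(1−t) + m) = 1/(1 − 0.891×0.75 + 0.15) = 1/0.48175 ≈ 2.076.
ΔG contributes k·ΔG = (+€354 billion) / 0.48175 ≈ +€734.8 billion.
ΔT of −€344 billion changes first-round spending by −c·ΔT = +€306.504 billion, contributing k·(−c·ΔT) = (+€306.504 billion) / 0.48175 ≈ +€636.2 billion.
Net ΔY = k(ΔG − c·ΔT) = (+€660.504 billion) / 0.48175 ≈ +€1,371.1 billion.

+€1,371.1 billion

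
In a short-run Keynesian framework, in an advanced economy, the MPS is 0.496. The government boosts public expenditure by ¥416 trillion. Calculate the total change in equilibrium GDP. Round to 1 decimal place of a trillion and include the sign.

+¥838.7 trillion

MPC = 1 − MPS = 1 − 0.496 = 0.504.
Spending multiplier = 1/(1 − MPC) = 1/(1 − 0.504) = 1/0.496 ≈ 2.016.
ΔY = k × ΔG = (+¥416 trillion) / 0.496 ≈ +¥838.7 trillion.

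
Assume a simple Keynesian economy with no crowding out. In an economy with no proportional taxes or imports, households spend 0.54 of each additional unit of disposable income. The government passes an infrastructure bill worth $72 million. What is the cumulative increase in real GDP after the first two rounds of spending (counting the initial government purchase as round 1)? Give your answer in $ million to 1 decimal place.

$110.9 million

Round 1 adds ΔG = $72 million; each later round is MPC = 0.54 times the previous.
After 2 rounds: 72 + 38.88 = ΔG·(1 − c^2)/(1 − c) = 72 × (1 − 0.2916)/0.46 ≈ $110.9 million.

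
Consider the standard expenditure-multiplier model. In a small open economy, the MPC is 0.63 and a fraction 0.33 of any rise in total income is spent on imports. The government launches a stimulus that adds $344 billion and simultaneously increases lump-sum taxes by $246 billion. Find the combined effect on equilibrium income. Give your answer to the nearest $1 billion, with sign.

+$270 billion

Expenditure multiplier = 1/(1 − c + m) = 1/(1 − 0.63 + 0.33) = 1/0.7 ≈ 1.429.
ΔG contributes k·ΔG = (+$344 billion) / 0.7 ≈ +$491.4 billion.
ΔT of +$246 billion changes first-round spending by −c·ΔT = −$154.98 billion, contributing k·(−c·ΔT) = (−$154.98 billion) / 0.7 = −$221.4 billion.
Net ΔY = k(ΔG − c·ΔT) = (+$189.02 billion) / 0.7 ≈ +$270 billion.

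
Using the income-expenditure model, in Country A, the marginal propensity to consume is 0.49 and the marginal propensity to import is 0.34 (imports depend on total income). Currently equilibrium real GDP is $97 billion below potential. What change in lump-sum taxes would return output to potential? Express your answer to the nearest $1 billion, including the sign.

−$168 billion

Spending multiplier = 1/(1 − c + m) = 1/(1 − 0.49 + 0.34) = 1/0.85 ≈ 1.176.
Tax multiplier = −c·k = −0.49/0.85 ≈ −0.576. Need ΔY = +$97 billion, so ΔT = ΔY/(−c·k) = −(+$97 billion) × 0.85 / 0.49 ≈ −$168 billion.
The government should cut lump-sum taxes by $168 billion.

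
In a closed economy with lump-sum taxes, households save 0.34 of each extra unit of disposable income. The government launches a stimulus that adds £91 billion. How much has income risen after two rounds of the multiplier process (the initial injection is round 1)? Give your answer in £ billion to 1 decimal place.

MPC = 1 − MPS = 1 − 0.34 = 0.66.
Round 1 adds ΔG = £91 billion; each later round is MPC = 0.66 times the previous.
After 2 rounds: 91 + 60.06 = ΔG·(1 − c^2)/(1 − c) = 91 × (1 − 0.4356)/0.34 ≈ £151.1 billion.

£151.1 billion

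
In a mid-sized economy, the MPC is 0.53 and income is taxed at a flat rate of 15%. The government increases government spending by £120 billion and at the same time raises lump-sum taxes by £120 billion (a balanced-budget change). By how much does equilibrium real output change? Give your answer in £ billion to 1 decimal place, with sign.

Expenditure multiplier = 1/(1 − c(1−t)) = 1/(1 − 0.53×0.85) = 1/0.5495 ≈ 1.82.
ΔG contributes k·ΔG = (+£120 billion) / 0.5495 ≈ +£218.4 billion.
ΔT of +£120 billion changes first-round spending by −c·ΔT = −£63.6 billion, contributing k·(−c·ΔT) = (−£63.6 billion) / 0.5495 ≈ −£115.7 billion.
Net ΔY = k(ΔG − c·ΔT) = (+£56.4 billion) / 0.5495 ≈ +£102.6 billion.

+£102.6 billion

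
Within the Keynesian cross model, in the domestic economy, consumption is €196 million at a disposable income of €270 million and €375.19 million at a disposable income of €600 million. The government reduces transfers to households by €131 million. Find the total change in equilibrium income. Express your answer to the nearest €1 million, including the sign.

MPC = ΔC/ΔYd = (375.19 − 196)/(600 − 270) = 179.19/330 = 0.543.
The transfer change shifts disposable income by −€131 million, so first-round consumption changes by c·ΔTR = 0.543 × (−€131 million) = −€71.133 million.
Expenditure multiplier = 1/(1 − MPC) = 1/(1 − 0.543) = 1/0.457 ≈ 2.188.
The transfer multiplier is c × k ≈ 1.188, so ΔY = k × (c·ΔTR) = (−€71.133 million) / 0.457 ≈ −€156 million.

−€156 million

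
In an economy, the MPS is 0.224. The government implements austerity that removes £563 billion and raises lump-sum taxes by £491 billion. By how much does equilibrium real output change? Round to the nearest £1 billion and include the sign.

−£4,214 billion

MPC = 1 − MPS = 1 − 0.224 = 0.776.
Expenditure multiplier = 1/(1 − MPC) = 1/(1 − 0.776) = 1/0.224 ≈ 4.464.
ΔG contributes k·ΔG = (−£563 billion) / 0.224 ≈ −£2,513.4 billion.
ΔT of +£491 billion changes first-round spending by −c·ΔT = −£381.016 billion, contributing k·(−c·ΔT) = (−£381.016 billion) / 0.224 ≈ −£1,701 billion.
Net ΔY = k(ΔG − c·ΔT) = (−£944.016 billion) / 0.224 ≈ −£4,214 billion.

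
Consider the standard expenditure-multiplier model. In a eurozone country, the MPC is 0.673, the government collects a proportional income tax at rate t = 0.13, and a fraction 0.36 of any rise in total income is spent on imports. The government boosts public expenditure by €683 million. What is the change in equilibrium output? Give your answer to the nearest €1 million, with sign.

+€882 million

Government-spending multiplier = 1/(1 − c(1−t) + m) = 1/(1 − 0.673×0.87 + 0.36) = 1/0.77449 ≈ 1.291.
ΔY = k × ΔG = (+€683 million) / 0.77449 ≈ +€882 million.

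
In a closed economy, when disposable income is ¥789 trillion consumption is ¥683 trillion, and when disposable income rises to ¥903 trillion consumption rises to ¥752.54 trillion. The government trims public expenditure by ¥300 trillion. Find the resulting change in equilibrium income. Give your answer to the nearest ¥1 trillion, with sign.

−¥769 trillion

MPC = ΔC/ΔYd = (752.54 − 683)/(903 − 789) = 69.54/114 = 0.61.
Government-spending multiplier = 1/(1 − MPC) = 1/(1 − 0.61) = 1/0.39 ≈ 2.564.
ΔY = k × ΔG = (−¥300 trillion) / 0.39 ≈ −¥769 trillion.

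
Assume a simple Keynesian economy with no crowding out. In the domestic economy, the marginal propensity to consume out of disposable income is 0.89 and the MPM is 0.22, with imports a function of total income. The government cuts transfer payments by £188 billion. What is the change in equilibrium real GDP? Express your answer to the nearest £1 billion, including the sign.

−£507 billion

The transfer change shifts disposable income by −£188 billion, so first-round consumption changes by c·ΔTR = 0.89 × (−£188 billion) = −£167.32 billion.
Expenditure multiplier = 1/(1 − c + m) = 1/(1 − 0.89 + 0.22) = 1/0.33 ≈ 3.03.
The transfer multiplier is c × k ≈ 2.697, so ΔY = k × (c·ΔTR) = (−£167.32 billion) / 0.33 ≈ −£507 billion.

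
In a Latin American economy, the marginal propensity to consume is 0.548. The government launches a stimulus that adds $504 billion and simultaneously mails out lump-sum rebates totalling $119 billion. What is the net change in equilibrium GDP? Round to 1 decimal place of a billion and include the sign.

+$1,259.3 billion

Expenditure multiplier = 1/(1 − MPC) = 1/(1 − 0.548) = 1/0.452 ≈ 2.212.
ΔG contributes k·ΔG = (+$504 billion) / 0.452 ≈ +$1,115 billion.
ΔT of −$119 billion changes first-round spending by −c·ΔT = +$65.212 billion, contributing k·(−c·ΔT) = (+$65.212 billion) / 0.452 ≈ +$144.3 billion.
Net ΔY = k(ΔG − c·ΔT) = (+$569.212 billion) / 0.452 ≈ +$1,259.3 billion.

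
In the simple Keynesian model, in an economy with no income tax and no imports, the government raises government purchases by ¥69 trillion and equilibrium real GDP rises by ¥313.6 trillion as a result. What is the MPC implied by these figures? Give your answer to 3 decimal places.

0.780

Implied spending multiplier k = ΔY/ΔG = 313.6/69 ≈ 4.5449.
Since k = 1/(1 − MPC), MPC = 1 − 1/k = 1 − ΔG/ΔY = 1 − 69/313.6 ≈ 0.780.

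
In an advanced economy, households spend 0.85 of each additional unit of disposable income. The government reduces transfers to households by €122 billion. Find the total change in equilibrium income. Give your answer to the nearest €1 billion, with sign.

−€691 billion

The transfer change shifts disposable income by −€122 billion, so first-round consumption changes by c·ΔTR = 0.85 × (−€122 billion) = −€103.7 billion.
Expenditure multiplier = 1/(1 − MPC) = 1/(1 − 0.85) = 1/0.15 ≈ 6.667.
The transfer multiplier is c × k ≈ 5.667, so ΔY = k × (c·ΔTR) = (−€103.7 billion) / 0.15 ≈ −€691 billion.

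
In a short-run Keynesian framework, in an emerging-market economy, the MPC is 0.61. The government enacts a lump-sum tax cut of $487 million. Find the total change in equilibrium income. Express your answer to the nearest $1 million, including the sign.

+$762 million

A lump-sum tax change of −$487 million shifts disposable income by +$487 million; first-round consumption changes by −c × ΔT = −0.61 × (−$487 million) = +$297.07 million.
Expenditure multiplier = 1/(1 − MPC) = 1/(1 − 0.61) = 1/0.39 ≈ 2.564.
The tax multiplier is −c × k ≈ −1.564, so ΔY = k × (−c·ΔT) = (+$297.07 million) / 0.39 ≈ +$762 million.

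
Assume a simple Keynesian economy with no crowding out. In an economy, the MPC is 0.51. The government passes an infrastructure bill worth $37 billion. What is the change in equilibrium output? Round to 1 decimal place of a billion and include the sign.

Expenditure multiplier = 1/(1 − MPC) = 1/(1 − 0.51) = 1/0.49 ≈ 2.041.
ΔY = k × ΔG = (+$37 billion) / 0.49 ≈ +$75.5 billion.

+$75.5 billion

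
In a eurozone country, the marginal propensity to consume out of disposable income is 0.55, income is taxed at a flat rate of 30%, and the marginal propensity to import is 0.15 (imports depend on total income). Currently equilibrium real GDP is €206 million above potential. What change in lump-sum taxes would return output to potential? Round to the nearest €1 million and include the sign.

+€287 million

Spending multiplier = 1/(1 − c(1−t) + m) = 1/(1 − 0.55×0.7 + 0.15) = 1/0.765 ≈ 1.307.
Tax multiplier = −c·k = −0.55/0.765 ≈ −0.719. Need ΔY = −€206 million, so ΔT = ΔY/(−c·k) = −(−€206 million) × 0.765 / 0.55 ≈ +€287 million.
The government should raise lump-sum taxes by €287 million.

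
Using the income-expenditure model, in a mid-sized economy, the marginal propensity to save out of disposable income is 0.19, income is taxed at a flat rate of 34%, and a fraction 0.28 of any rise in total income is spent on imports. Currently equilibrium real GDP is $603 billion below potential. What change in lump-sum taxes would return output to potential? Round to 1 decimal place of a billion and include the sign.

MPC = 1 − MPS = 1 − 0.19 = 0.81.
Spending multiplier = 1/(1 − c(1−t) + m) = 1/(1 − 0.81×0.66 + 0.28) = 1/0.7454 ≈ 1.342.
Tax multiplier = −c·k = −0.81/0.7454 ≈ −1.087. Need ΔY = +$603 billion, so ΔT = ΔY/(−c·k) = −(+$603 billion) × 0.7454 / 0.81 ≈ −$554.9 billion.
The government should cut lump-sum taxes by $554.9 billion.

−$554.9 billion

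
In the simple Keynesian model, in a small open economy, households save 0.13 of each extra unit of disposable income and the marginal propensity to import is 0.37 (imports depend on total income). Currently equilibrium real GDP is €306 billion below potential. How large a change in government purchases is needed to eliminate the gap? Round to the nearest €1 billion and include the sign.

+€153 billion

MPC = 1 − MPS = 1 − 0.13 = 0.87.
Spending multiplier = 1/(1 − c + m) = 1/(1 − 0.87 + 0.37) = 1/0.5 = 2.
Need ΔY = +€306 billion, so ΔG = ΔY/k = (+€306 billion) × 0.5 = +€153 billion.
The government should increase government purchases by €153 billion.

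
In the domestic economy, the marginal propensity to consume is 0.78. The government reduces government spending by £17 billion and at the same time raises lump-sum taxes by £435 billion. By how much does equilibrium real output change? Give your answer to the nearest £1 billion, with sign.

Expenditure multiplier = 1/(1 − MPC) = 1/(1 − 0.78) = 1/0.22 ≈ 4.545.
ΔG contributes k·ΔG = (−£17 billion) / 0.22 ≈ −£77.3 billion.
ΔT of +£435 billion changes first-round spending by −c·ΔT = −£339.3 billion, contributing k·(−c·ΔT) = (−£339.3 billion) / 0.22 ≈ −£1,542.3 billion.
Net ΔY = k(ΔG − c·ΔT) = (−£356.3 billion) / 0.22 ≈ −£1,620 billion.

−£1,620 billion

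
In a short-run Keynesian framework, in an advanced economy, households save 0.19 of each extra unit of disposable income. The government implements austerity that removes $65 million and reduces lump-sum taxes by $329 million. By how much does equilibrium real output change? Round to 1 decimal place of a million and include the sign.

MPC = 1 − MPS = 1 − 0.19 = 0.81.
Expenditure multiplier = 1/(1 − MPC) = 1/(1 − 0.81) = 1/0.19 ≈ 5.263.
ΔG contributes k·ΔG = (−$65 million) / 0.19 ≈ −$342.1 million.
ΔT of −$329 million changes first-round spending by −c·ΔT = +$266.49 million, contributing k·(−c·ΔT) = (+$266.49 million) / 0.19 ≈ +$1,402.6 million.
Net ΔY = k(ΔG − c·ΔT) = (+$201.49 million) / 0.19 ≈ +$1,060.5 million.

+$1,060.5 million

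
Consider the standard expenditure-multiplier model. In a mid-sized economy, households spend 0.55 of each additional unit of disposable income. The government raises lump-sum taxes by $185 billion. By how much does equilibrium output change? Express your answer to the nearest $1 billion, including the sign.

A lump-sum tax change of +$185 billion shifts disposable income by −$185 billion; first-round consumption changes by −c × ΔT = −0.55 × (+$185 billion) = −$101.75 billion.
Expenditure multiplier = 1/(1 − MPC) = 1/(1 − 0.55) = 1/0.45 ≈ 2.222.
The tax multiplier is −c × k ≈ −1.222, so ΔY = k × (−c·ΔT) = (−$101.75 billion) / 0.45 ≈ −$226 billion.

−$226 billion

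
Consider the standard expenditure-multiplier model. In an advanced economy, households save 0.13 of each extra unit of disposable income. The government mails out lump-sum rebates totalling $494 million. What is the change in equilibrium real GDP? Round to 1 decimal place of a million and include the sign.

MPC = 1 − MPS = 1 − 0.13 = 0.87.
A lump-sum tax change of −$494 million shifts disposable income by +$494 million; first-round consumption changes by −c × ΔT = −0.87 × (−$494 million) = +$429.78 million.
Expenditure multiplier = 1/(1 − MPC) = 1/(1 − 0.87) = 1/0.13 ≈ 7.692.
The tax multiplier is −c × k ≈ −6.692, so ΔY = k × (−c·ΔT) = (+$429.78 million) / 0.13 = +$3,306 million.

+$3,306.0 million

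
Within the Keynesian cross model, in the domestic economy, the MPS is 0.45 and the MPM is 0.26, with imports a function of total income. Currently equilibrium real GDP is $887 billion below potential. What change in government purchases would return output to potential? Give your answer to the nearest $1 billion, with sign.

MPC = 1 − MPS = 1 − 0.45 = 0.55.
Spending multiplier = 1/(1 − c + m) = 1/(1 − 0.55 + 0.26) = 1/0.71 ≈ 1.408.
Need ΔY = +$887 billion, so ΔG = ΔY/k = (+$887 billion) × 0.71 ≈ +$630 billion.
The government should increase government purchases by $630 billion.

+$630 billion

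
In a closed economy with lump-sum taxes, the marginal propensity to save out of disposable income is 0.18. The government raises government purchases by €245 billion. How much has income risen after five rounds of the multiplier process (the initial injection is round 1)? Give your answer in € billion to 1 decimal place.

€856.5 billion

MPC = 1 − MPS = 1 − 0.18 = 0.82.
Round 1 adds ΔG = €245 billion; each later round is MPC = 0.82 times the previous.
After 5 rounds: 245 + 200.9 + 164.738 + 135.08516 + 110.7698312 = ΔG·(1 − c^5)/(1 − c) = 245 × (1 − 0.3707398432)/0.18 ≈ €856.5 billion.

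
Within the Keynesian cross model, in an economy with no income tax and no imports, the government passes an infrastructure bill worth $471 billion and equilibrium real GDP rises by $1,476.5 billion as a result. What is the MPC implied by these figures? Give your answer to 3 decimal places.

0.681

Implied spending multiplier k = ΔY/ΔG = 1,476.5/471 ≈ 3.1348.
Since k = 1/(1 − MPC), MPC = 1 − 1/k = 1 − ΔG/ΔY = 1 − 471/1,476.5 ≈ 0.681.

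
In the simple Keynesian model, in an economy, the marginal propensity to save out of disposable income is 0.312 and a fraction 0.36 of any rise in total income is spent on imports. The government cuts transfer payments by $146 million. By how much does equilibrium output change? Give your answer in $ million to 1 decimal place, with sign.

−$149.5 million

MPC = 1 − MPS = 1 − 0.312 = 0.688.
The transfer change shifts disposable income by −$146 million, so first-round consumption changes by c·ΔTR = 0.688 × (−$146 million) = −$100.448 million.
Expenditure multiplier = 1/(1 − c + m) = 1/(1 − 0.688 + 0.36) = 1/0.672 ≈ 1.488.
The transfer multiplier is c × k ≈ 1.024, so ΔY = k × (c·ΔTR) = (−$100.448 million) / 0.672 ≈ −$149.5 million.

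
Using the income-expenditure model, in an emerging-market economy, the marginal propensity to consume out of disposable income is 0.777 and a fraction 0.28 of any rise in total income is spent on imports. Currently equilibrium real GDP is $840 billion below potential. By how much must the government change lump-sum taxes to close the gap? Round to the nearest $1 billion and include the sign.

Spending multiplier = 1/(1 − c + m) = 1/(1 − 0.777 + 0.28) = 1/0.503 ≈ 1.988.
Tax multiplier = −c·k = −0.777/0.503 ≈ −1.545. Need ΔY = +$840 billion, so ΔT = ΔY/(−c·k) = −(+$840 billion) × 0.503 / 0.777 ≈ −$544 billion.
The government should cut lump-sum taxes by $544 billion.

−$544 billion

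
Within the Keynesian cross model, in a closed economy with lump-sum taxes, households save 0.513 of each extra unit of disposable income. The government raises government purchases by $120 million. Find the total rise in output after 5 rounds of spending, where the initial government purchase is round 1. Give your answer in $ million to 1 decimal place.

$227.5 million

MPC = 1 − MPS = 1 − 0.513 = 0.487.
Round 1 adds ΔG = $120 million; each later round is MPC = 0.487 times the previous.
After 5 rounds: 120 + 58.44 + 28.46028 + 13.86015636 + 6.74989614732 = ΔG·(1 − c^5)/(1 − c) = 120 × (1 − 0.027393328531207)/0.513 ≈ $227.5 million.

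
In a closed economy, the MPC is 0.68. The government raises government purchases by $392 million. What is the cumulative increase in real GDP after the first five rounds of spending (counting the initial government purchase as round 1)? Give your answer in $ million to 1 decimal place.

$1,046.9 million

Round 1 adds ΔG = $392 million; each later round is MPC = 0.68 times the previous.
After 5 rounds: 392 + 266.56 + 181.2608 + 123.257344 + 83.81499392 = ΔG·(1 − c^5)/(1 − c) = 392 × (1 − 0.1453933568)/0.32 ≈ $1,046.9 million.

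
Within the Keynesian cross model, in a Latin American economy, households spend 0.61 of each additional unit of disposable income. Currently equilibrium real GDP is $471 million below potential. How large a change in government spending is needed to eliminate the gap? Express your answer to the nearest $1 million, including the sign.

Spending multiplier = 1/(1 − MPC) = 1/(1 − 0.61) = 1/0.39 ≈ 2.564.
Need ΔY = +$471 million, so ΔG = ΔY/k = (+$471 million) × 0.39 ≈ +$184 million.
The government should increase government spending by $184 million.

+$184 million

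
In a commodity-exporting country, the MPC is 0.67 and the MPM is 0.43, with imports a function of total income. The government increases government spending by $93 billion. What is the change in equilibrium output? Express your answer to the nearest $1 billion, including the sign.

Expenditure multiplier = 1/(1 − c + m) = 1/(1 − 0.67 + 0.43) = 1/0.76 ≈ 1.316.
ΔY = k × ΔG = (+$93 billion) / 0.76 ≈ +$122 billion.

+$122 billion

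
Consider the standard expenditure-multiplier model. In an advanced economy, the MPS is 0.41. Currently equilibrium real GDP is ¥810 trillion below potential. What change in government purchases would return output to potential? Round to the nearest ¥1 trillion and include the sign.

+¥332 trillion

MPC = 1 − MPS = 1 − 0.41 = 0.59.
Spending multiplier = 1/(1 − MPC) = 1/(1 − 0.59) = 1/0.41 ≈ 2.439.
Need ΔY = +¥810 trillion, so ΔG = ΔY/k = (+¥810 trillion) × 0.41 ≈ +¥332 trillion.
The government should increase government purchases by ¥332 trillion.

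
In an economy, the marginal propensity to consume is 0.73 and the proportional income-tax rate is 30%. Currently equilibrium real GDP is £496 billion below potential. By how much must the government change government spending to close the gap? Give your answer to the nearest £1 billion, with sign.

+£243 billion

Spending multiplier = 1/(1 − c(1−t)) = 1/(1 − 0.73×0.7) = 1/0.489 ≈ 2.045.
Need ΔY = +£496 billion, so ΔG = ΔY/k = (+£496 billion) × 0.489 ≈ +£243 billion.
The government should increase government spending by £243 billion.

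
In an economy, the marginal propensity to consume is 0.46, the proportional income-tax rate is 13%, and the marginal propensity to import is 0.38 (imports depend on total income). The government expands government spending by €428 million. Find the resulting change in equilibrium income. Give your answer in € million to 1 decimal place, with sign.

Spending multiplier = 1/(1 − c(1−t) + m) = 1/(1 − 0.46×0.87 + 0.38) = 1/0.9798 ≈ 1.021.
ΔY = k × ΔG = (+€428 million) / 0.9798 ≈ +€436.8 million.

+€436.8 million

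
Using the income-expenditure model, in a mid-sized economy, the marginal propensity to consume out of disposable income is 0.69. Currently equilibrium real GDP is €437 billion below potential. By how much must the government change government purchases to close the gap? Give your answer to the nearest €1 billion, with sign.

Spending multiplier = 1/(1 − MPC) = 1/(1 − 0.69) = 1/0.31 ≈ 3.226.
Need ΔY = +€437 billion, so ΔG = ΔY/k = (+€437 billion) × 0.31 ≈ +€135 billion.
The government should increase government purchases by €135 billion.

+€135 billion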